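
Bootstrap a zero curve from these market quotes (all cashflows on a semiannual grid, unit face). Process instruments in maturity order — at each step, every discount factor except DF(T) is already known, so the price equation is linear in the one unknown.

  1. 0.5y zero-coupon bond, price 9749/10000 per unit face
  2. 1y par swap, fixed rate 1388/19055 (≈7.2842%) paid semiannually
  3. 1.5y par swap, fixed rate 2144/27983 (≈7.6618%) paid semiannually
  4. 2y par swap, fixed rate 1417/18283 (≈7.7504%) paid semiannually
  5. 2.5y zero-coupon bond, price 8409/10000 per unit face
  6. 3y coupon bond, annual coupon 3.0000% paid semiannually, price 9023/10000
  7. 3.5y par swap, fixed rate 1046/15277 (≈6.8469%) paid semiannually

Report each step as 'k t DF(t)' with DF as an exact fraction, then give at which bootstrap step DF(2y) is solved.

1 1/2 9749/10000
2 1 4653/5000
3 3/2 558/625
4 2 8583/10000
5 5/2 8409/10000
6 3 329/400
7 7/2 1977/2500
DF(2y) is solved at step 4

step 1 [0.5y] zero: DF = P = 9749/10000 ≈ 0.974900
step 2 [1y] swap r/2=694/19055: DF=(1 − 694/19055·(0.974900))/(1+694/19055) = 4653/5000 ≈ 0.930600
step 3 [1.5y] swap r/2=1072/27983: DF=(1 − 1072/27983·(0.974900+0.930600))/(1+1072/27983) = 558/625 ≈ 0.892800
step 4 [2y] swap r/2=1417/36566: DF=(1 − 1417/36566·(0.974900+0.930600+0.892800))/(1+1417/36566) = 8583/10000 ≈ 0.858300
step 5 [2.5y] zero: DF = P = 8409/10000 ≈ 0.840900
step 6 [3y] bond c/2=3/200: DF=(9023/10000 − 3/200·(0.974900+0.930600+0.892800+0.858300+0.840900))/(1+3/200) = 329/400 ≈ 0.822500
step 7 [3.5y] swap r/2=523/15277: DF=(1 − 523/15277·(0.974900+0.930600+0.892800+0.858300+0.840900+0.822500))/(1+523/15277) = 1977/2500 ≈ 0.790800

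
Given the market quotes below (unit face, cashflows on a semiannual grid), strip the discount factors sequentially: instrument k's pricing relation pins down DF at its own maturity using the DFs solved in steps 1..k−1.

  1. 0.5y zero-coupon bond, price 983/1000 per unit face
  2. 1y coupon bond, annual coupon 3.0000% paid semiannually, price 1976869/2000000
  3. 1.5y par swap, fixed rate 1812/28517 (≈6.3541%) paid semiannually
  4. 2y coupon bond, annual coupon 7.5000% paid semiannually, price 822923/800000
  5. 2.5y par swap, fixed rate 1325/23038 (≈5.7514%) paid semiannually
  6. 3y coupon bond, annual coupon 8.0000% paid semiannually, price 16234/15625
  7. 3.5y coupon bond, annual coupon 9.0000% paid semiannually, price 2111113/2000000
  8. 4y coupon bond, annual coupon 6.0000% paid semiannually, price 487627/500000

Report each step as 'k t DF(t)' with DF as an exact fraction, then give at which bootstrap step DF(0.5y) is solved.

1 1/2 983/1000
2 1 9593/10000
3 3/2 4547/5000
4 2 2221/2500
5 5/2 347/400
6 3 4109/5000
7 7/2 7763/10000
8 4 7661/10000
DF(0.5y) is solved at step 1

step 1 [0.5y] zero: DF = P = 983/1000 ≈ 0.983000
step 2 [1y] bond c/2=3/200: DF=(1976869/2000000 − 3/200·(0.983000))/(1+3/200) = 9593/10000 ≈ 0.959300
step 3 [1.5y] swap r/2=906/28517: DF=(1 − 906/28517·(0.983000+0.959300))/(1+906/28517) = 4547/5000 ≈ 0.909400
step 4 [2y] bond c/2=3/80: DF=(822923/800000 − 3/80·(0.983000+0.959300+0.909400))/(1+3/80) = 2221/2500 ≈ 0.888400
step 5 [2.5y] swap r/2=1325/46076: DF=(1 − 1325/46076·(0.983000+0.959300+0.909400+0.888400))/(1+1325/46076) = 347/400 ≈ 0.867500
step 6 [3y] bond c/2=1/25: DF=(16234/15625 − 1/25·(0.983000+0.959300+0.909400+0.888400+0.867500))/(1+1/25) = 4109/5000 ≈ 0.821800
step 7 [3.5y] bond c/2=9/200: DF=(2111113/2000000 − 9/200·(0.983000+0.959300+0.909400+0.888400+0.867500+0.821800))/(1+9/200) = 7763/10000 ≈ 0.776300
step 8 [4y] bond c/2=3/100: DF=(487627/500000 − 3/100·(0.983000+0.959300+0.909400+0.888400+0.867500+0.821800+0.776300))/(1+3/100) = 7661/10000 ≈ 0.766100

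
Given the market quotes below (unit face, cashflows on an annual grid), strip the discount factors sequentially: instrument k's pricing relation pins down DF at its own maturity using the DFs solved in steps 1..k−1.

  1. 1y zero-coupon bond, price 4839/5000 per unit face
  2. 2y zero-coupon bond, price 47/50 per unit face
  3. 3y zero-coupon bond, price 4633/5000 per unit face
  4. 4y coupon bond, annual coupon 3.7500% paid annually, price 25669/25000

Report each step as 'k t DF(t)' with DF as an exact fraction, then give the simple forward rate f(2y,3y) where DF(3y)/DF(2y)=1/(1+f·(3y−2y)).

1 1 4839/5000
2 2 47/50
3 3 4633/5000
4 4 1109/1250
f(2y,3y) = ((47/50)/(4633/5000) − 1)/(1) = 67/4633 ≈ 1.4461%

step 1 [1y] zero: DF = P = 4839/5000 ≈ 0.967800
step 2 [2y] zero: DF = P = 47/50 ≈ 0.940000
step 3 [3y] zero: DF = P = 4633/5000 ≈ 0.926600
step 4 [4y] bond c/1=3/80: DF=(25669/25000 − 3/80·(0.967800+0.940000+0.926600))/(1+3/80) = 1109/1250 ≈ 0.887200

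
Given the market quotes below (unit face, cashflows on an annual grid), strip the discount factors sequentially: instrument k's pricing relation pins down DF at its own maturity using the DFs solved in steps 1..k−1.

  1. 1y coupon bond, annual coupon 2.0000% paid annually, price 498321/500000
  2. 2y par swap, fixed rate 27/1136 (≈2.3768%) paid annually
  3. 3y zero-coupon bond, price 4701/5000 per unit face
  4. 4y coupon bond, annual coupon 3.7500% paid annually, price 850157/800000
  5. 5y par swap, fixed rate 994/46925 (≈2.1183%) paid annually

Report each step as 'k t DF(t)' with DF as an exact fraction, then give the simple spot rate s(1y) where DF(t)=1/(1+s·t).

1 1 9771/10000
2 2 9541/10000
3 3 4701/5000
4 4 1841/2000
5 5 4503/5000
s(1y) = (1/(9771/10000) − 1)/(1) = 229/9771 ≈ 2.3437%

step 1 [1y] bond c/1=1/50: DF=(498321/500000 − 1/50·(0))/(1+1/50) = 9771/10000 ≈ 0.977100
step 2 [2y] swap r/1=27/1136: DF=(1 − 27/1136·(0.977100))/(1+27/1136) = 9541/10000 ≈ 0.954100
step 3 [3y] zero: DF = P = 4701/5000 ≈ 0.940200
step 4 [4y] bond c/1=3/80: DF=(850157/800000 − 3/80·(0.977100+0.954100+0.940200))/(1+3/80) = 1841/2000 ≈ 0.920500
step 5 [5y] swap r/1=994/46925: DF=(1 − 994/46925·(0.977100+0.954100+0.940200+0.920500))/(1+994/46925) = 4503/5000 ≈ 0.900600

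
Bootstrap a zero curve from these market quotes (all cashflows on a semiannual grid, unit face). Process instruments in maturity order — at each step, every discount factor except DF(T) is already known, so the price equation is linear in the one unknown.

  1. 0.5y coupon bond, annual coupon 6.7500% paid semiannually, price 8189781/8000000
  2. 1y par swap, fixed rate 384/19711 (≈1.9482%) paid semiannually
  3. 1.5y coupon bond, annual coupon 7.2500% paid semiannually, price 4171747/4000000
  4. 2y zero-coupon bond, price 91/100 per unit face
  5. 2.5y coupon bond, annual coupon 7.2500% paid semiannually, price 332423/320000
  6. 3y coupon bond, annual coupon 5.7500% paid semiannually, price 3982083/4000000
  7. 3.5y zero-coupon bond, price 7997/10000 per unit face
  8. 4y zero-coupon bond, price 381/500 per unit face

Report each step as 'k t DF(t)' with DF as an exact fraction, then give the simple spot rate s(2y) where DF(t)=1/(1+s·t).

step 1 [0.5y] bond c/2=27/800: DF=(8189781/8000000 − 27/800·(0))/(1+27/800) = 9903/10000 ≈ 0.990300
step 2 [1y] swap r/2=192/19711: DF=(1 − 192/19711·(0.990300))/(1+192/19711) = 613/625 ≈ 0.980800
step 3 [1.5y] bond c/2=29/800: DF=(4171747/4000000 − 29/800·(0.990300+0.980800))/(1+29/800) = 15/16 ≈ 0.937500
step 4 [2y] zero: DF = P = 91/100 ≈ 0.910000
step 5 [2.5y] bond c/2=29/800: DF=(332423/320000 − 29/800·(0.990300+0.980800+0.937500+0.910000))/(1+29/800) = 8689/10000 ≈ 0.868900
step 6 [3y] bond c/2=23/800: DF=(3982083/4000000 − 23/800·(0.990300+0.980800+0.937500+0.910000+0.868900))/(1+23/800) = 8367/10000 ≈ 0.836700
step 7 [3.5y] zero: DF = P = 7997/10000 ≈ 0.799700
step 8 [4y] zero: DF = P = 381/500 ≈ 0.762000

1 1/2 9903/10000
2 1 613/625
3 3/2 15/16
4 2 91/100
5 5/2 8689/10000
6 3 8367/10000
7 7/2 7997/10000
8 4 381/500
s(2y) = (1/(91/100) − 1)/(2) = 9/182 ≈ 4.9451%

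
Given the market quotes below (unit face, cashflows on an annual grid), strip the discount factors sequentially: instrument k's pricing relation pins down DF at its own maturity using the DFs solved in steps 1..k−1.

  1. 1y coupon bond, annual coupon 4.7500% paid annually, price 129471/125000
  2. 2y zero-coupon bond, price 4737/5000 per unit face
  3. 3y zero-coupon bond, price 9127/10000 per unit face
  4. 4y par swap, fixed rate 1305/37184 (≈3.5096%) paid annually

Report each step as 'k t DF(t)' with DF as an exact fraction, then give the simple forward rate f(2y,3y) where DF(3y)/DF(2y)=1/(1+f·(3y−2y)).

1 1 618/625
2 2 4737/5000
3 3 9127/10000
4 4 1739/2000
f(2y,3y) = ((4737/5000)/(9127/10000) − 1)/(1) = 347/9127 ≈ 3.8019%

step 1 [1y] bond c/1=19/400: DF=(129471/125000 − 19/400·(0))/(1+19/400) = 618/625 ≈ 0.988800
step 2 [2y] zero: DF = P = 4737/5000 ≈ 0.947400
step 3 [3y] zero: DF = P = 9127/10000 ≈ 0.912700
step 4 [4y] swap r/1=1305/37184: DF=(1 − 1305/37184·(0.988800+0.947400+0.912700))/(1+1305/37184) = 1739/2000 ≈ 0.869500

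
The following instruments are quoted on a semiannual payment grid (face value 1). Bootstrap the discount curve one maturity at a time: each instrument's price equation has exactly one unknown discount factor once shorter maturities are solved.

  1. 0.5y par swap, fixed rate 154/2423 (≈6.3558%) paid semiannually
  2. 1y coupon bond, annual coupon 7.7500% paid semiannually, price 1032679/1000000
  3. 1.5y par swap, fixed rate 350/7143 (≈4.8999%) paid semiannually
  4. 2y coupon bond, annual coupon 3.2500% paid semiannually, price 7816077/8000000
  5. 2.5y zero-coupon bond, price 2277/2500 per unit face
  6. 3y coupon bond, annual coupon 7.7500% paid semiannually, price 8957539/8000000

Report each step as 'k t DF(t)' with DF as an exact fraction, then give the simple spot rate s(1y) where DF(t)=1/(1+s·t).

1 1/2 2423/2500
2 1 479/500
3 3/2 93/100
4 2 9157/10000
5 5/2 2277/2500
6 3 1129/1250
s(1y) = (1/(479/500) − 1)/(1) = 21/479 ≈ 4.3841%

step 1 [0.5y] swap r/2=77/2423: DF=(1 − 77/2423·(0))/(1+77/2423) = 2423/2500 ≈ 0.969200
step 2 [1y] bond c/2=31/800: DF=(1032679/1000000 − 31/800·(0.969200))/(1+31/800) = 479/500 ≈ 0.958000
step 3 [1.5y] swap r/2=175/7143: DF=(1 − 175/7143·(0.969200+0.958000))/(1+175/7143) = 93/100 ≈ 0.930000
step 4 [2y] bond c/2=13/800: DF=(7816077/8000000 − 13/800·(0.969200+0.958000+0.930000))/(1+13/800) = 9157/10000 ≈ 0.915700
step 5 [2.5y] zero: DF = P = 2277/2500 ≈ 0.910800
step 6 [3y] bond c/2=31/800: DF=(8957539/8000000 − 31/800·(0.969200+0.958000+0.930000+0.915700+0.910800))/(1+31/800) = 1129/1250 ≈ 0.903200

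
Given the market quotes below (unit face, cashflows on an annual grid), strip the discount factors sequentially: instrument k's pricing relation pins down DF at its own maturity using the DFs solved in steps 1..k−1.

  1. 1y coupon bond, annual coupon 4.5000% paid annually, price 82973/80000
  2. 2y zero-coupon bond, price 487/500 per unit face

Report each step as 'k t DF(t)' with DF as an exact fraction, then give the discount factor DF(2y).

step 1 [1y] bond c/1=9/200: DF=(82973/80000 − 9/200·(0))/(1+9/200) = 397/400 ≈ 0.992500
step 2 [2y] zero: DF = P = 487/500 ≈ 0.974000

1 1 397/400
2 2 487/500
DF(2y) = 487/500 ≈ 0.974000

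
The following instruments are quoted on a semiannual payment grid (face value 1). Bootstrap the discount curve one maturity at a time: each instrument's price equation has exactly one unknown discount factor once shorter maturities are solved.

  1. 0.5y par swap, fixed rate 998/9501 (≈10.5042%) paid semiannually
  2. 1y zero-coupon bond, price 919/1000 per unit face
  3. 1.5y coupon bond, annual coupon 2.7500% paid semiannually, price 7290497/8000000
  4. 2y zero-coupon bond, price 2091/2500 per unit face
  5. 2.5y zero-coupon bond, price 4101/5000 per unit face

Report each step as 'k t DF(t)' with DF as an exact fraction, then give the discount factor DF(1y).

1 1/2 9501/10000
2 1 919/1000
3 3/2 546/625
4 2 2091/2500
5 5/2 4101/5000
DF(1y) = 919/1000 ≈ 0.919000

step 1 [0.5y] swap r/2=499/9501: DF=(1 − 499/9501·(0))/(1+499/9501) = 9501/10000 ≈ 0.950100
step 2 [1y] zero: DF = P = 919/1000 ≈ 0.919000
step 3 [1.5y] bond c/2=11/800: DF=(7290497/8000000 − 11/800·(0.950100+0.919000))/(1+11/800) = 546/625 ≈ 0.873600
step 4 [2y] zero: DF = P = 2091/2500 ≈ 0.836400
step 5 [2.5y] zero: DF = P = 4101/5000 ≈ 0.820200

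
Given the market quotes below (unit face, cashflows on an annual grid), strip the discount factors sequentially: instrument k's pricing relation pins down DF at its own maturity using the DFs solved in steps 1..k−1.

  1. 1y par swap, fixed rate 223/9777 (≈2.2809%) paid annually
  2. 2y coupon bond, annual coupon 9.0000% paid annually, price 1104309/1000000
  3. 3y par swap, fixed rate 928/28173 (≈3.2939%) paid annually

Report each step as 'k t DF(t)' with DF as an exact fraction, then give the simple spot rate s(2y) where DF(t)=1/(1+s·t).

step 1 [1y] swap r/1=223/9777: DF=(1 − 223/9777·(0))/(1+223/9777) = 9777/10000 ≈ 0.977700
step 2 [2y] bond c/1=9/100: DF=(1104309/1000000 − 9/100·(0.977700))/(1+9/100) = 2331/2500 ≈ 0.932400
step 3 [3y] swap r/1=928/28173: DF=(1 − 928/28173·(0.977700+0.932400))/(1+928/28173) = 567/625 ≈ 0.907200

1 1 9777/10000
2 2 2331/2500
3 3 567/625
s(2y) = (1/(2331/2500) − 1)/(2) = 169/4662 ≈ 3.6251%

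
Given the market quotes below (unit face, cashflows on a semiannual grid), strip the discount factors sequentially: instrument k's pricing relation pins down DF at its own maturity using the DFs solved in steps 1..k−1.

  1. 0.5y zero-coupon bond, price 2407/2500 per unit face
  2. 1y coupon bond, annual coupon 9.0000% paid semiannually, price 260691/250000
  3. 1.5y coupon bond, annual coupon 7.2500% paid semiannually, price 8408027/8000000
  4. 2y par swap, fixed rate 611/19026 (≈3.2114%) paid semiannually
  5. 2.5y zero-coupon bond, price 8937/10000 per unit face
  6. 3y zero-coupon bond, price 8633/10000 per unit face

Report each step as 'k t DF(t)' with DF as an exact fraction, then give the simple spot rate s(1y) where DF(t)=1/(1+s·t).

1 1/2 2407/2500
2 1 2391/2500
3 3/2 9471/10000
4 2 9389/10000
5 5/2 8937/10000
6 3 8633/10000
s(1y) = (1/(2391/2500) − 1)/(1) = 109/2391 ≈ 4.5588%

step 1 [0.5y] zero: DF = P = 2407/2500 ≈ 0.962800
step 2 [1y] bond c/2=9/200: DF=(260691/250000 − 9/200·(0.962800))/(1+9/200) = 2391/2500 ≈ 0.956400
step 3 [1.5y] bond c/2=29/800: DF=(8408027/8000000 − 29/800·(0.962800+0.956400))/(1+29/800) = 9471/10000 ≈ 0.947100
step 4 [2y] swap r/2=611/38052: DF=(1 − 611/38052·(0.962800+0.956400+0.947100))/(1+611/38052) = 9389/10000 ≈ 0.938900
step 5 [2.5y] zero: DF = P = 8937/10000 ≈ 0.893700
step 6 [3y] zero: DF = P = 8633/10000 ≈ 0.863300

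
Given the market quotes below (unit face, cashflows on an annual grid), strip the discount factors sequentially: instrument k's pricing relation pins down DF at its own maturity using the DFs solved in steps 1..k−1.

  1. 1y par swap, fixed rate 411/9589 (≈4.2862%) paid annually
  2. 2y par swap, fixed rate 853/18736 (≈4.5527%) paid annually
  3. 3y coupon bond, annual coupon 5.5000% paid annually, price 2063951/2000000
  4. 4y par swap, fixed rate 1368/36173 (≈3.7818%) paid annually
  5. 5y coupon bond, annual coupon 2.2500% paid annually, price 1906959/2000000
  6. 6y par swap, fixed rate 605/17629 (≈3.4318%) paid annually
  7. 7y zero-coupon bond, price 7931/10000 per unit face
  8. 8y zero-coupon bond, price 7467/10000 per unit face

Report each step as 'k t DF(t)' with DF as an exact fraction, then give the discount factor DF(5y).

1 1 9589/10000
2 2 9147/10000
3 3 1761/2000
4 4 1079/1250
5 5 8529/10000
6 6 1637/2000
7 7 7931/10000
8 8 7467/10000
DF(5y) = 8529/10000 ≈ 0.852900

step 1 [1y] swap r/1=411/9589: DF=(1 − 411/9589·(0))/(1+411/9589) = 9589/10000 ≈ 0.958900
step 2 [2y] swap r/1=853/18736: DF=(1 − 853/18736·(0.958900))/(1+853/18736) = 9147/10000 ≈ 0.914700
step 3 [3y] bond c/1=11/200: DF=(2063951/2000000 − 11/200·(0.958900+0.914700))/(1+11/200) = 1761/2000 ≈ 0.880500
step 4 [4y] swap r/1=1368/36173: DF=(1 − 1368/36173·(0.958900+0.914700+0.880500))/(1+1368/36173) = 1079/1250 ≈ 0.863200
step 5 [5y] bond c/1=9/400: DF=(1906959/2000000 − 9/400·(0.958900+0.914700+0.880500+0.863200))/(1+9/400) = 8529/10000 ≈ 0.852900
step 6 [6y] swap r/1=605/17629: DF=(1 − 605/17629·(0.958900+0.914700+0.880500+0.863200+0.852900))/(1+605/17629) = 1637/2000 ≈ 0.818500
step 7 [7y] zero: DF = P = 7931/10000 ≈ 0.793100
step 8 [8y] zero: DF = P = 7467/10000 ≈ 0.746700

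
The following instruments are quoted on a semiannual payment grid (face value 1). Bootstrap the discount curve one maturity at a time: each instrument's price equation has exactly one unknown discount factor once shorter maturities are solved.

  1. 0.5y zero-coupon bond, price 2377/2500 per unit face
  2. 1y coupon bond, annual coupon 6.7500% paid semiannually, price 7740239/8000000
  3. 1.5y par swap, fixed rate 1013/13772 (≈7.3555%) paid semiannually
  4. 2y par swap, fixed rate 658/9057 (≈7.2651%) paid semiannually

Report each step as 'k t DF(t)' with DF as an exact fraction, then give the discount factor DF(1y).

1 1/2 2377/2500
2 1 9049/10000
3 3/2 8987/10000
4 2 2171/2500
DF(1y) = 9049/10000 ≈ 0.904900

step 1 [0.5y] zero: DF = P = 2377/2500 ≈ 0.950800
step 2 [1y] bond c/2=27/800: DF=(7740239/8000000 − 27/800·(0.950800))/(1+27/800) = 9049/10000 ≈ 0.904900
step 3 [1.5y] swap r/2=1013/27544: DF=(1 − 1013/27544·(0.950800+0.904900))/(1+1013/27544) = 8987/10000 ≈ 0.898700
step 4 [2y] swap r/2=329/9057: DF=(1 − 329/9057·(0.950800+0.904900+0.898700))/(1+329/9057) = 2171/2500 ≈ 0.868400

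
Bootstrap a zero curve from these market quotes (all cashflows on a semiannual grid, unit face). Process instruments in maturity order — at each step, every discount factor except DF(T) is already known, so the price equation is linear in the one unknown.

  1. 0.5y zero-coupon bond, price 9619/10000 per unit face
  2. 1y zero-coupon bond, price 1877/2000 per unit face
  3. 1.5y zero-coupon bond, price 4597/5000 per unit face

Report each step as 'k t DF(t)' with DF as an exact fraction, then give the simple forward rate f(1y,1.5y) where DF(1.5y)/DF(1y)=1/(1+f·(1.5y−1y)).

1 1/2 9619/10000
2 1 1877/2000
3 3/2 4597/5000
f(1y,1.5y) = ((1877/2000)/(4597/5000) − 1)/(1/2) = 191/4597 ≈ 4.1549%

step 1 [0.5y] zero: DF = P = 9619/10000 ≈ 0.961900
step 2 [1y] zero: DF = P = 1877/2000 ≈ 0.938500
step 3 [1.5y] zero: DF = P = 4597/5000 ≈ 0.919400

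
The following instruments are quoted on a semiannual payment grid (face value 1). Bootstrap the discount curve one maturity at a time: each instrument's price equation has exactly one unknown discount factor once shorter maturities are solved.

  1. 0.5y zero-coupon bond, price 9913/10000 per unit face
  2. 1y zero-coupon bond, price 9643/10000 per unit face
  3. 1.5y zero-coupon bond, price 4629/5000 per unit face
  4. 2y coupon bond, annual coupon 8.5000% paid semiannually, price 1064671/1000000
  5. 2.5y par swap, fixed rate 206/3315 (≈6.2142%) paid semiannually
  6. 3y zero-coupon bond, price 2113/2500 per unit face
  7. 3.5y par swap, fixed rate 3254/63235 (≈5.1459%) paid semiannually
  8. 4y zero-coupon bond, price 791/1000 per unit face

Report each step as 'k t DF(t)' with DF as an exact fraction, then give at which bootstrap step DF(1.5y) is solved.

1 1/2 9913/10000
2 1 9643/10000
3 3/2 4629/5000
4 2 4519/5000
5 5/2 4279/5000
6 3 2113/2500
7 7/2 8373/10000
8 4 791/1000
DF(1.5y) is solved at step 3

step 1 [0.5y] zero: DF = P = 9913/10000 ≈ 0.991300
step 2 [1y] zero: DF = P = 9643/10000 ≈ 0.964300
step 3 [1.5y] zero: DF = P = 4629/5000 ≈ 0.925800
step 4 [2y] bond c/2=17/400: DF=(1064671/1000000 − 17/400·(0.991300+0.964300+0.925800))/(1+17/400) = 4519/5000 ≈ 0.903800
step 5 [2.5y] swap r/2=103/3315: DF=(1 − 103/3315·(0.991300+0.964300+0.925800+0.903800))/(1+103/3315) = 4279/5000 ≈ 0.855800
step 6 [3y] zero: DF = P = 2113/2500 ≈ 0.845200
step 7 [3.5y] swap r/2=1627/63235: DF=(1 − 1627/63235·(0.991300+0.964300+0.925800+0.903800+0.855800+0.845200))/(1+1627/63235) = 8373/10000 ≈ 0.837300
step 8 [4y] zero: DF = P = 791/1000 ≈ 0.791000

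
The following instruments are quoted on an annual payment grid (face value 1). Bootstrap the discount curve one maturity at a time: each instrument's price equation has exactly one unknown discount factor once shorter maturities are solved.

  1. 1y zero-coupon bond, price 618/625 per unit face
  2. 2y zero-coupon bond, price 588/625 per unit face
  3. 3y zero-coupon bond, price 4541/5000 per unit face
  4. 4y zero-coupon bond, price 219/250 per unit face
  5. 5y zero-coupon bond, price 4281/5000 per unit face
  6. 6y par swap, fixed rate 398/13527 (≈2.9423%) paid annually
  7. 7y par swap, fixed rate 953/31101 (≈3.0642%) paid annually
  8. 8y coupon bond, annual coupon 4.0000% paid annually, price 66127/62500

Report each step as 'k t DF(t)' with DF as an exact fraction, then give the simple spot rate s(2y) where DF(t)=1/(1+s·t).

1 1 618/625
2 2 588/625
3 3 4541/5000
4 4 219/250
5 5 4281/5000
6 6 1051/1250
7 7 4047/5000
8 8 7781/10000
s(2y) = (1/(588/625) − 1)/(2) = 37/1176 ≈ 3.1463%

step 1 [1y] zero: DF = P = 618/625 ≈ 0.988800
step 2 [2y] zero: DF = P = 588/625 ≈ 0.940800
step 3 [3y] zero: DF = P = 4541/5000 ≈ 0.908200
step 4 [4y] zero: DF = P = 219/250 ≈ 0.876000
step 5 [5y] zero: DF = P = 4281/5000 ≈ 0.856200
step 6 [6y] swap r/1=398/13527: DF=(1 − 398/13527·(0.988800+0.940800+0.908200+0.876000+0.856200))/(1+398/13527) = 1051/1250 ≈ 0.840800
step 7 [7y] swap r/1=953/31101: DF=(1 − 953/31101·(0.988800+0.940800+0.908200+0.876000+0.856200+0.840800))/(1+953/31101) = 4047/5000 ≈ 0.809400
step 8 [8y] bond c/1=1/25: DF=(66127/62500 − 1/25·(0.988800+0.940800+0.908200+0.876000+0.856200+0.840800+0.809400))/(1+1/25) = 7781/10000 ≈ 0.778100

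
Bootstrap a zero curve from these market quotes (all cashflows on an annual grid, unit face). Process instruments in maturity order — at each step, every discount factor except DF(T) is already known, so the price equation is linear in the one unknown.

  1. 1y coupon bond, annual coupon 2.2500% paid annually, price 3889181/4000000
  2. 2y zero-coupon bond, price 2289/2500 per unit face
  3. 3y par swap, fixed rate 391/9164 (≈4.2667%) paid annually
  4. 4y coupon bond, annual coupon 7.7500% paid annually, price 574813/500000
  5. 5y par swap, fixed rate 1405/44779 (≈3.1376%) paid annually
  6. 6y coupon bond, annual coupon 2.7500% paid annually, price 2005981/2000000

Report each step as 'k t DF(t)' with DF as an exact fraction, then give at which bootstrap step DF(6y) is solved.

step 1 [1y] bond c/1=9/400: DF=(3889181/4000000 − 9/400·(0))/(1+9/400) = 9509/10000 ≈ 0.950900
step 2 [2y] zero: DF = P = 2289/2500 ≈ 0.915600
step 3 [3y] swap r/1=391/9164: DF=(1 − 391/9164·(0.950900+0.915600))/(1+391/9164) = 8827/10000 ≈ 0.882700
step 4 [4y] bond c/1=31/400: DF=(574813/500000 − 31/400·(0.950900+0.915600+0.882700))/(1+31/400) = 2173/2500 ≈ 0.869200
step 5 [5y] swap r/1=1405/44779: DF=(1 − 1405/44779·(0.950900+0.915600+0.882700+0.869200))/(1+1405/44779) = 1719/2000 ≈ 0.859500
step 6 [6y] bond c/1=11/400: DF=(2005981/2000000 − 11/400·(0.950900+0.915600+0.882700+0.869200+0.859500))/(1+11/400) = 8563/10000 ≈ 0.856300

1 1 9509/10000
2 2 2289/2500
3 3 8827/10000
4 4 2173/2500
5 5 1719/2000
6 6 8563/10000
DF(6y) is solved at step 6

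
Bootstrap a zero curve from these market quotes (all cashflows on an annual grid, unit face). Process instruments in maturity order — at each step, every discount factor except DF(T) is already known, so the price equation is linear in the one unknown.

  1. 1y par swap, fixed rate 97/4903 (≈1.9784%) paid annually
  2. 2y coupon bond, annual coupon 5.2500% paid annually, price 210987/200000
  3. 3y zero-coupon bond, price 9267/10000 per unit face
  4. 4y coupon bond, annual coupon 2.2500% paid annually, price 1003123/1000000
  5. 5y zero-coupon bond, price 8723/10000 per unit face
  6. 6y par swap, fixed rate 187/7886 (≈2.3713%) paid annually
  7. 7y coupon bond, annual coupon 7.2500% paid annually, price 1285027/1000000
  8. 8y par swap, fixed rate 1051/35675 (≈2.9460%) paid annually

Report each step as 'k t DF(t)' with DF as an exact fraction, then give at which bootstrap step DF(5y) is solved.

step 1 [1y] swap r/1=97/4903: DF=(1 − 97/4903·(0))/(1+97/4903) = 4903/5000 ≈ 0.980600
step 2 [2y] bond c/1=21/400: DF=(210987/200000 − 21/400·(0.980600))/(1+21/400) = 4767/5000 ≈ 0.953400
step 3 [3y] zero: DF = P = 9267/10000 ≈ 0.926700
step 4 [4y] bond c/1=9/400: DF=(1003123/1000000 − 9/400·(0.980600+0.953400+0.926700))/(1+9/400) = 9181/10000 ≈ 0.918100
step 5 [5y] zero: DF = P = 8723/10000 ≈ 0.872300
step 6 [6y] swap r/1=187/7886: DF=(1 − 187/7886·(0.980600+0.953400+0.926700+0.918100+0.872300))/(1+187/7886) = 8691/10000 ≈ 0.869100
step 7 [7y] bond c/1=29/400: DF=(1285027/1000000 − 29/400·(0.980600+0.953400+0.926700+0.918100+0.872300+0.869100))/(1+29/400) = 33/40 ≈ 0.825000
step 8 [8y] swap r/1=1051/35675: DF=(1 − 1051/35675·(0.980600+0.953400+0.926700+0.918100+0.872300+0.869100+0.825000))/(1+1051/35675) = 3949/5000 ≈ 0.789800

1 1 4903/5000
2 2 4767/5000
3 3 9267/10000
4 4 9181/10000
5 5 8723/10000
6 6 8691/10000
7 7 33/40
8 8 3949/5000
DF(5y) is solved at step 5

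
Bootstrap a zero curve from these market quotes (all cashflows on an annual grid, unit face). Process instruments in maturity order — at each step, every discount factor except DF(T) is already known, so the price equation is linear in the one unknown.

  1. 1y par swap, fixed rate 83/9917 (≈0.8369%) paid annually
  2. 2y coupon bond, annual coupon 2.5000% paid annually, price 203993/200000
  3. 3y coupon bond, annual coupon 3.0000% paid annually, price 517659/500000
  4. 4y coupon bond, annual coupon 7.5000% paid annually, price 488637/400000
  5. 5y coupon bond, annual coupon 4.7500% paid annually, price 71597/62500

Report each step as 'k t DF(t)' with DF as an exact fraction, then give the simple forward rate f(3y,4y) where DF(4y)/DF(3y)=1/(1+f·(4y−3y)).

step 1 [1y] swap r/1=83/9917: DF=(1 − 83/9917·(0))/(1+83/9917) = 9917/10000 ≈ 0.991700
step 2 [2y] bond c/1=1/40: DF=(203993/200000 − 1/40·(0.991700))/(1+1/40) = 9709/10000 ≈ 0.970900
step 3 [3y] bond c/1=3/100: DF=(517659/500000 − 3/100·(0.991700+0.970900))/(1+3/100) = 237/250 ≈ 0.948000
step 4 [4y] bond c/1=3/40: DF=(488637/400000 − 3/40·(0.991700+0.970900+0.948000))/(1+3/40) = 9333/10000 ≈ 0.933300
step 5 [5y] bond c/1=19/400: DF=(71597/62500 − 19/400·(0.991700+0.970900+0.948000+0.933300))/(1+19/400) = 9193/10000 ≈ 0.919300

1 1 9917/10000
2 2 9709/10000
3 3 237/250
4 4 9333/10000
5 5 9193/10000
f(3y,4y) = ((237/250)/(9333/10000) − 1)/(1) = 49/3111 ≈ 1.5751%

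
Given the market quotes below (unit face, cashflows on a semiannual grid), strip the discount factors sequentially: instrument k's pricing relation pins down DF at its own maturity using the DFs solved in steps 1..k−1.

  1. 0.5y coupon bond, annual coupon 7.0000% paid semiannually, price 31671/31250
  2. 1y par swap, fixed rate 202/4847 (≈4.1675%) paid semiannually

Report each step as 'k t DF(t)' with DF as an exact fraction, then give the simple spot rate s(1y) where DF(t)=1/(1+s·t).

1 1/2 612/625
2 1 2399/2500
s(1y) = (1/(2399/2500) − 1)/(1) = 101/2399 ≈ 4.2101%

step 1 [0.5y] bond c/2=7/200: DF=(31671/31250 − 7/200·(0))/(1+7/200) = 612/625 ≈ 0.979200
step 2 [1y] swap r/2=101/4847: DF=(1 − 101/4847·(0.979200))/(1+101/4847) = 2399/2500 ≈ 0.959600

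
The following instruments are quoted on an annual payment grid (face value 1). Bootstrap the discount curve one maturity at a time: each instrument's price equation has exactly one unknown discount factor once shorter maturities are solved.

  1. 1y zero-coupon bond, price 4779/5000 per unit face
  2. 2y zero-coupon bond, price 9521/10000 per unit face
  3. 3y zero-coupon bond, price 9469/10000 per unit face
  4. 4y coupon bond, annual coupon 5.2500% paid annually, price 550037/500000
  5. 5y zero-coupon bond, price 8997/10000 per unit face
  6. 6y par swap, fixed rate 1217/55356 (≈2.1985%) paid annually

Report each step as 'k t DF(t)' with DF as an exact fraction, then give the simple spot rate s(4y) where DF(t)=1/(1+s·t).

step 1 [1y] zero: DF = P = 4779/5000 ≈ 0.955800
step 2 [2y] zero: DF = P = 9521/10000 ≈ 0.952100
step 3 [3y] zero: DF = P = 9469/10000 ≈ 0.946900
step 4 [4y] bond c/1=21/400: DF=(550037/500000 − 21/400·(0.955800+0.952100+0.946900))/(1+21/400) = 2257/2500 ≈ 0.902800
step 5 [5y] zero: DF = P = 8997/10000 ≈ 0.899700
step 6 [6y] swap r/1=1217/55356: DF=(1 − 1217/55356·(0.955800+0.952100+0.946900+0.902800+0.899700))/(1+1217/55356) = 8783/10000 ≈ 0.878300

1 1 4779/5000
2 2 9521/10000
3 3 9469/10000
4 4 2257/2500
5 5 8997/10000
6 6 8783/10000
s(4y) = (1/(2257/2500) − 1)/(4) = 243/9028 ≈ 2.6916%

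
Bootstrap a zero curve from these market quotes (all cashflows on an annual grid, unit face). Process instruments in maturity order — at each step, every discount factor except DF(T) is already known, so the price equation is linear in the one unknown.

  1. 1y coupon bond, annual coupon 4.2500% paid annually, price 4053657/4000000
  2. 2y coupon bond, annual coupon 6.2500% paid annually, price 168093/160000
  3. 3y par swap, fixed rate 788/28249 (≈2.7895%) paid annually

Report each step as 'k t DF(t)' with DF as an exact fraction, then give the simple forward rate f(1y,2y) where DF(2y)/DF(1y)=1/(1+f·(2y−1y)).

step 1 [1y] bond c/1=17/400: DF=(4053657/4000000 − 17/400·(0))/(1+17/400) = 9721/10000 ≈ 0.972100
step 2 [2y] bond c/1=1/16: DF=(168093/160000 − 1/16·(0.972100))/(1+1/16) = 2329/2500 ≈ 0.931600
step 3 [3y] swap r/1=788/28249: DF=(1 − 788/28249·(0.972100+0.931600))/(1+788/28249) = 2303/2500 ≈ 0.921200

1 1 9721/10000
2 2 2329/2500
3 3 2303/2500
f(1y,2y) = ((9721/10000)/(2329/2500) − 1)/(1) = 405/9316 ≈ 4.3474%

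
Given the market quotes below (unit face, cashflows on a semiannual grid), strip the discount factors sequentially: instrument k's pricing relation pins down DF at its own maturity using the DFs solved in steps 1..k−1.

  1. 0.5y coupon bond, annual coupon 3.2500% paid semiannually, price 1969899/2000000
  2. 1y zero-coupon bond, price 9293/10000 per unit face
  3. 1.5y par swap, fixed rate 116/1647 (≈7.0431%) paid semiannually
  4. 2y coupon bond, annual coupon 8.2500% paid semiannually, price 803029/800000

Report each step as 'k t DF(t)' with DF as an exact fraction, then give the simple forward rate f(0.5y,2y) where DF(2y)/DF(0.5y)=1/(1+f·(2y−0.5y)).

step 1 [0.5y] bond c/2=13/800: DF=(1969899/2000000 − 13/800·(0))/(1+13/800) = 2423/2500 ≈ 0.969200
step 2 [1y] zero: DF = P = 9293/10000 ≈ 0.929300
step 3 [1.5y] swap r/2=58/1647: DF=(1 − 58/1647·(0.969200+0.929300))/(1+58/1647) = 4507/5000 ≈ 0.901400
step 4 [2y] bond c/2=33/800: DF=(803029/800000 − 33/800·(0.969200+0.929300+0.901400))/(1+33/800) = 8531/10000 ≈ 0.853100

1 1/2 2423/2500
2 1 9293/10000
3 3/2 4507/5000
4 2 8531/10000
f(0.5y,2y) = ((2423/2500)/(8531/10000) − 1)/(3/2) = 774/8531 ≈ 9.0728%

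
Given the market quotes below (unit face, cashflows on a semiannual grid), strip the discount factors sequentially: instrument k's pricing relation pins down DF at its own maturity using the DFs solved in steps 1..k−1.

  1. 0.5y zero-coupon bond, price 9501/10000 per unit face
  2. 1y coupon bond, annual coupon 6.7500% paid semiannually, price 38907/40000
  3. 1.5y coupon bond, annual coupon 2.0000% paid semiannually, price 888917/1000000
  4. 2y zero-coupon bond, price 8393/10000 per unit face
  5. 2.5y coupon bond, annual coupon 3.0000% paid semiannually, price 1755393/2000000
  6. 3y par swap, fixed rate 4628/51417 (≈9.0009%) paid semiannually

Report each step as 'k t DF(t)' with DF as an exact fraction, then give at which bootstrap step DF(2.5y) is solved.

step 1 [0.5y] zero: DF = P = 9501/10000 ≈ 0.950100
step 2 [1y] bond c/2=27/800: DF=(38907/40000 − 27/800·(0.950100))/(1+27/800) = 9099/10000 ≈ 0.909900
step 3 [1.5y] bond c/2=1/100: DF=(888917/1000000 − 1/100·(0.950100+0.909900))/(1+1/100) = 8617/10000 ≈ 0.861700
step 4 [2y] zero: DF = P = 8393/10000 ≈ 0.839300
step 5 [2.5y] bond c/2=3/200: DF=(1755393/2000000 − 3/200·(0.950100+0.909900+0.861700+0.839300))/(1+3/200) = 8121/10000 ≈ 0.812100
step 6 [3y] swap r/2=2314/51417: DF=(1 − 2314/51417·(0.950100+0.909900+0.861700+0.839300+0.812100))/(1+2314/51417) = 3843/5000 ≈ 0.768600

1 1/2 9501/10000
2 1 9099/10000
3 3/2 8617/10000
4 2 8393/10000
5 5/2 8121/10000
6 3 3843/5000
DF(2.5y) is solved at step 5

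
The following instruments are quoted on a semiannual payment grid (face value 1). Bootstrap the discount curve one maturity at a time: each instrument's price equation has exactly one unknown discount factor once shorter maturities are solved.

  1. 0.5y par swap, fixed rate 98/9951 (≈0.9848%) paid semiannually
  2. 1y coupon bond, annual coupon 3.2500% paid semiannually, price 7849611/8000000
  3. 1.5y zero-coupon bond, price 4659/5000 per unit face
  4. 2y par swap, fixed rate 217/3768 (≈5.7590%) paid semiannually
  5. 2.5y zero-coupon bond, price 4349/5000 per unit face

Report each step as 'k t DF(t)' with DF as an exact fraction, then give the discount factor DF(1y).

1 1/2 9951/10000
2 1 1187/1250
3 3/2 4659/5000
4 2 1783/2000
5 5/2 4349/5000
DF(1y) = 1187/1250 ≈ 0.949600

step 1 [0.5y] swap r/2=49/9951: DF=(1 − 49/9951·(0))/(1+49/9951) = 9951/10000 ≈ 0.995100
step 2 [1y] bond c/2=13/800: DF=(7849611/8000000 − 13/800·(0.995100))/(1+13/800) = 1187/1250 ≈ 0.949600
step 3 [1.5y] zero: DF = P = 4659/5000 ≈ 0.931800
step 4 [2y] swap r/2=217/7536: DF=(1 − 217/7536·(0.995100+0.949600+0.931800))/(1+217/7536) = 1783/2000 ≈ 0.891500
step 5 [2.5y] zero: DF = P = 4349/5000 ≈ 0.869800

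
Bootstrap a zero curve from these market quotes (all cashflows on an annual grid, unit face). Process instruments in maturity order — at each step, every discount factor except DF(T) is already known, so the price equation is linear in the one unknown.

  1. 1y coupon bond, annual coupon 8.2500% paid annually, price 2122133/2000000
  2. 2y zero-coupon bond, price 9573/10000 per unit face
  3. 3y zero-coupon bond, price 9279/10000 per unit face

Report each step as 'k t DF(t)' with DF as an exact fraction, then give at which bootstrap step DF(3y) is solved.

step 1 [1y] bond c/1=33/400: DF=(2122133/2000000 − 33/400·(0))/(1+33/400) = 4901/5000 ≈ 0.980200
step 2 [2y] zero: DF = P = 9573/10000 ≈ 0.957300
step 3 [3y] zero: DF = P = 9279/10000 ≈ 0.927900

1 1 4901/5000
2 2 9573/10000
3 3 9279/10000
DF(3y) is solved at step 3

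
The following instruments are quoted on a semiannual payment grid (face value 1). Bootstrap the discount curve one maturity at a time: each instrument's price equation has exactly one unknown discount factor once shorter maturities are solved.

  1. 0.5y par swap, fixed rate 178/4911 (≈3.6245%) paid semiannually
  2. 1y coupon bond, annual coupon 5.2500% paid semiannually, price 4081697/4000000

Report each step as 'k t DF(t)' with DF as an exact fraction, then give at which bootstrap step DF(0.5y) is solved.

step 1 [0.5y] swap r/2=89/4911: DF=(1 − 89/4911·(0))/(1+89/4911) = 4911/5000 ≈ 0.982200
step 2 [1y] bond c/2=21/800: DF=(4081697/4000000 − 21/800·(0.982200))/(1+21/800) = 2423/2500 ≈ 0.969200

1 1/2 4911/5000
2 1 2423/2500
DF(0.5y) is solved at step 1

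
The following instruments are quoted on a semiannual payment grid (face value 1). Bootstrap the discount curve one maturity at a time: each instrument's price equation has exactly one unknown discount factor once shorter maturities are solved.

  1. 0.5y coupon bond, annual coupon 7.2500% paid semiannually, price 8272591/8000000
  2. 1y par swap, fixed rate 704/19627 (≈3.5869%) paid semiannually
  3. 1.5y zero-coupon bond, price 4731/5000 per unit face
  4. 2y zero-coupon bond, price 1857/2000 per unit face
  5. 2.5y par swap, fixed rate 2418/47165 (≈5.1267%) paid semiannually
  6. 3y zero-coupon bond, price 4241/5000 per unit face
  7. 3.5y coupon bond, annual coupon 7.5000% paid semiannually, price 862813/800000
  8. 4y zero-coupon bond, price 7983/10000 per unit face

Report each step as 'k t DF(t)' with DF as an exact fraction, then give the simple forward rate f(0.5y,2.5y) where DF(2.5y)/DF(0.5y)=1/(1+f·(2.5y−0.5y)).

step 1 [0.5y] bond c/2=29/800: DF=(8272591/8000000 − 29/800·(0))/(1+29/800) = 9979/10000 ≈ 0.997900
step 2 [1y] swap r/2=352/19627: DF=(1 − 352/19627·(0.997900))/(1+352/19627) = 603/625 ≈ 0.964800
step 3 [1.5y] zero: DF = P = 4731/5000 ≈ 0.946200
step 4 [2y] zero: DF = P = 1857/2000 ≈ 0.928500
step 5 [2.5y] swap r/2=1209/47165: DF=(1 − 1209/47165·(0.997900+0.964800+0.946200+0.928500))/(1+1209/47165) = 8791/10000 ≈ 0.879100
step 6 [3y] zero: DF = P = 4241/5000 ≈ 0.848200
step 7 [3.5y] bond c/2=3/80: DF=(862813/800000 − 3/80·(0.997900+0.964800+0.946200+0.928500+0.879100+0.848200))/(1+3/80) = 524/625 ≈ 0.838400
step 8 [4y] zero: DF = P = 7983/10000 ≈ 0.798300

1 1/2 9979/10000
2 1 603/625
3 3/2 4731/5000
4 2 1857/2000
5 5/2 8791/10000
6 3 4241/5000
7 7/2 524/625
8 4 7983/10000
f(0.5y,2.5y) = ((9979/10000)/(8791/10000) − 1)/(2) = 594/8791 ≈ 6.7569%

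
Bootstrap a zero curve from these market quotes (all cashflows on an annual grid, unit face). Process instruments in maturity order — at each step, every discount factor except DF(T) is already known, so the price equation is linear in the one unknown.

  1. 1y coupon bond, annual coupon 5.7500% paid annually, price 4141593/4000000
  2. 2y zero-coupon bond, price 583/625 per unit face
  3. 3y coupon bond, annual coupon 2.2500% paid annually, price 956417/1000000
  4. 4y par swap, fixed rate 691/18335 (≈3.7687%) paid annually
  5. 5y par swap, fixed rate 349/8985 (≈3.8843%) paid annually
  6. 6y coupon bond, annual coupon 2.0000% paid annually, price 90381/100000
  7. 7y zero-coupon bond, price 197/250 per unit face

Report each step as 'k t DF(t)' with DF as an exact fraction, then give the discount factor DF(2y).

step 1 [1y] bond c/1=23/400: DF=(4141593/4000000 − 23/400·(0))/(1+23/400) = 9791/10000 ≈ 0.979100
step 2 [2y] zero: DF = P = 583/625 ≈ 0.932800
step 3 [3y] bond c/1=9/400: DF=(956417/1000000 − 9/400·(0.979100+0.932800))/(1+9/400) = 8933/10000 ≈ 0.893300
step 4 [4y] swap r/1=691/18335: DF=(1 − 691/18335·(0.979100+0.932800+0.893300))/(1+691/18335) = 4309/5000 ≈ 0.861800
step 5 [5y] swap r/1=349/8985: DF=(1 − 349/8985·(0.979100+0.932800+0.893300+0.861800))/(1+349/8985) = 1651/2000 ≈ 0.825500
step 6 [6y] bond c/1=1/50: DF=(90381/100000 − 1/50·(0.979100+0.932800+0.893300+0.861800+0.825500))/(1+1/50) = 399/500 ≈ 0.798000
step 7 [7y] zero: DF = P = 197/250 ≈ 0.788000

1 1 9791/10000
2 2 583/625
3 3 8933/10000
4 4 4309/5000
5 5 1651/2000
6 6 399/500
7 7 197/250
DF(2y) = 583/625 ≈ 0.932800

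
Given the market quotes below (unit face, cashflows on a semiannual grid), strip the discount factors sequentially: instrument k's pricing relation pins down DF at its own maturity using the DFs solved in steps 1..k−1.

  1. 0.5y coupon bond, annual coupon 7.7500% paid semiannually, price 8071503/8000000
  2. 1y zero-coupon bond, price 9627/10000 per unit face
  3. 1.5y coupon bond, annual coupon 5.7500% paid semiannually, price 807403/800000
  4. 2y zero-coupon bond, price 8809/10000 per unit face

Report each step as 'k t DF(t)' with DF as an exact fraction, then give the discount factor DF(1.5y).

1 1/2 9713/10000
2 1 9627/10000
3 3/2 927/1000
4 2 8809/10000
DF(1.5y) = 927/1000 ≈ 0.927000

step 1 [0.5y] bond c/2=31/800: DF=(8071503/8000000 − 31/800·(0))/(1+31/800) = 9713/10000 ≈ 0.971300
step 2 [1y] zero: DF = P = 9627/10000 ≈ 0.962700
step 3 [1.5y] bond c/2=23/800: DF=(807403/800000 − 23/800·(0.971300+0.962700))/(1+23/800) = 927/1000 ≈ 0.927000
step 4 [2y] zero: DF = P = 8809/10000 ≈ 0.880900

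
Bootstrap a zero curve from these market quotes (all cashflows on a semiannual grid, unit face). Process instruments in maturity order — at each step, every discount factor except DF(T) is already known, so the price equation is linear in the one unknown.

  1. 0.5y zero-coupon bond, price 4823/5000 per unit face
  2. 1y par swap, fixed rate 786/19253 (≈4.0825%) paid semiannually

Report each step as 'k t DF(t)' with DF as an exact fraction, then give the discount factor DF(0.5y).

step 1 [0.5y] zero: DF = P = 4823/5000 ≈ 0.964600
step 2 [1y] swap r/2=393/19253: DF=(1 − 393/19253·(0.964600))/(1+393/19253) = 9607/10000 ≈ 0.960700

1 1/2 4823/5000
2 1 9607/10000
DF(0.5y) = 4823/5000 ≈ 0.964600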